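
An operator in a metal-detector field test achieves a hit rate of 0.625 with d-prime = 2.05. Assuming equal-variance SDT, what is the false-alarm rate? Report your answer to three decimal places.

z(hit rate) = z(0.625) = 0.3186
z(FA) = z(H) − d' = 0.3186 − 2.05 = -1.7314
false-alarm rate = Φ(-1.7314) = 0.0417

false-alarm rate = 0.042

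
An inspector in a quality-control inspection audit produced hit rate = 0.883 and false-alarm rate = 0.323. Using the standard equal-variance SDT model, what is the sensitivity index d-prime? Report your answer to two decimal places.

Φ⁻¹(H) = Φ⁻¹(0.883) = 1.190
Φ⁻¹(FA) = Φ⁻¹(0.323) = -0.459
d' = z(H) − z(FA) = 1.190 − (-0.459) = 1.649

d-prime = 1.65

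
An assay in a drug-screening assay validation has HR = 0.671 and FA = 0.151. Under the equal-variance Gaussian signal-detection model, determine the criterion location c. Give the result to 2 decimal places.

Φ⁻¹(H) = 0.4427
Φ⁻¹(FA) = -1.0322
c = −½·[z(H) + z(FA)] = −0.5 × (0.4427 + (-1.0322)) = 0.29475
c > 0: the assay has a conservative response bias.

c = 0.29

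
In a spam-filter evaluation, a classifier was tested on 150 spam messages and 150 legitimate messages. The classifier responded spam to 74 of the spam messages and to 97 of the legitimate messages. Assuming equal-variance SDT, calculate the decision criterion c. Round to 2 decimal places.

H = 74/150 = 0.4933
FA = 97/150 = 0.6467
Φ⁻¹(H) = Φ⁻¹(0.4933) = -0.017
Φ⁻¹(FA) = Φ⁻¹(0.6467) = 0.376
c = −½·[z(H) + z(FA)] = −0.5 × (-0.017 + 0.376) = -0.1795

c = -0.18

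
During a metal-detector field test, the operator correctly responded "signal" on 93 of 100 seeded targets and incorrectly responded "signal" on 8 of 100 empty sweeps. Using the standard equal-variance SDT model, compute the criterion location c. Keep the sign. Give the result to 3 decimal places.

c = -0.035

H = 93/100 = 0.9300
FA = 8/100 = 0.0800
Φ⁻¹(H) = 1.4758
Φ⁻¹(FA) = -1.4051
c = −½·[z(H) + z(FA)] = −0.5 × (1.4758 + (-1.4051)) = -0.03535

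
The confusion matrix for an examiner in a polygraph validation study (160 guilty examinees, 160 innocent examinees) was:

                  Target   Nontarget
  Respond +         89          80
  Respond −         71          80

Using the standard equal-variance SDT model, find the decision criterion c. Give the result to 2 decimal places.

H = 89/160 = 0.5563
FA = 80/160 = 0.5000
Φ⁻¹(0.5563) = 0.1416, Φ⁻¹(0.5000) = 0.0000
c = −½·[z(H) + z(FA)] = −0.5 × (0.1416 + 0.0000) = -0.0708

c = -0.07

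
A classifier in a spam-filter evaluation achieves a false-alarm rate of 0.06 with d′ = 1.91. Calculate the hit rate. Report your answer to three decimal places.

z(false-alarm rate) = z(0.06) = -1.5548
z(H) = z(FA) + d' = -1.5548 + 1.91 = 0.3552
hit rate = Φ(0.3552) = 0.6388

hit rate = 0.639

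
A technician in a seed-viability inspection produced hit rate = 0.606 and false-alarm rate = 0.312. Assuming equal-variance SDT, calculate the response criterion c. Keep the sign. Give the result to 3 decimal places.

c = 0.111

z(H) = 0.2689
z(FA) = -0.4902
c = −½·[z(H) + z(FA)] = −0.5 × (0.2689 + (-0.4902)) = 0.11065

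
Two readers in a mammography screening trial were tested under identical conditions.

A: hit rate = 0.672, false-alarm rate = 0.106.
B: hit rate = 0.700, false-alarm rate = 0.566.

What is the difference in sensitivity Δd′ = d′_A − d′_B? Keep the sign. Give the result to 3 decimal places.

A: z(0.672) = 0.4454, z(0.106) = -1.2481, d' = 1.6935
B: z(0.700) = 0.5244, z(0.566) = 0.1662, d' = 0.3582
Δd' = d'_A − d'_B = 1.6935 − 0.3582 = 1.3353
A has the higher sensitivity.

Δd′ = 1.335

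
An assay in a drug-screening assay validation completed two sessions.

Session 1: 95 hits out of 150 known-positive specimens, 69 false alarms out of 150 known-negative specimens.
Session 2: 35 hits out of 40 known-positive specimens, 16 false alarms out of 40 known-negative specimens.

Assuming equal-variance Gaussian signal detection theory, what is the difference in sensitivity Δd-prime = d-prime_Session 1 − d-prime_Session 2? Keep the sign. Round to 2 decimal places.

Session 1: z(0.6333) = 0.341, z(0.4600) = -0.100, d' = 0.441
Session 2: z(0.8750) = 1.150, z(0.4000) = -0.253, d' = 1.403
Δd' = d'_Session 1 − d'_Session 2 = 0.441 − 1.403 = -0.962
Session 2 has the higher sensitivity.

Δd-prime = -0.96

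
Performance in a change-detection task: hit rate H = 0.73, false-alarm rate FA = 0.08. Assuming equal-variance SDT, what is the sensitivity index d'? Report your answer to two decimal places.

d' = 2.02

z(H) = 0.613
z(FA) = -1.405
d' = z(H) − z(FA) = 0.613 − (-1.405) = 2.018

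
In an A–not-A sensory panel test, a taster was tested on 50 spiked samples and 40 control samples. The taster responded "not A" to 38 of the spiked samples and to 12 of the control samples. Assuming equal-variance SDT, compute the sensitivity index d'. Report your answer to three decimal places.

d' = 1.231

H = 38/50 = 0.7600
FA = 12/40 = 0.3000
Φ⁻¹(H) = 0.7063
Φ⁻¹(FA) = -0.5244
d' = z(H) − z(FA) = 0.7063 − (-0.5244) = 1.2307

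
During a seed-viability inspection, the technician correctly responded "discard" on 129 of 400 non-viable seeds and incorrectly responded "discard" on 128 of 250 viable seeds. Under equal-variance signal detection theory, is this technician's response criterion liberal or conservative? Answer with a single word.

conservative

z(H) = -0.461, z(FA) = 0.030
c = −½·(z(H) + z(FA)) = 0.2155
c > 0 → conservative criterion (biased toward responding “no”).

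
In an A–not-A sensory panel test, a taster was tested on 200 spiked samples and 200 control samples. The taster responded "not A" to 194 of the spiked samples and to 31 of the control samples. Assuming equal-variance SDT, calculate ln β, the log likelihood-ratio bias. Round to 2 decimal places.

H = 194/200 = 0.9700
FA = 31/200 = 0.1550
z(H) = z(0.9700) = 1.881
z(FA) = z(0.1550) = -1.015
ln β = −½·[z(H)² − z(FA)²] = −0.5 × (3.538 − 1.030) = -1.254

ln β = -1.25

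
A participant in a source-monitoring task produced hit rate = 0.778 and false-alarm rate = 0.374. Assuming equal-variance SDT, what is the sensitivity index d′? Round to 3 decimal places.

d′ = 1.087

Φ⁻¹(0.778) = 0.7655, Φ⁻¹(0.374) = -0.3213
d' = z(H) − z(FA) = 0.7655 − (-0.3213) = 1.0868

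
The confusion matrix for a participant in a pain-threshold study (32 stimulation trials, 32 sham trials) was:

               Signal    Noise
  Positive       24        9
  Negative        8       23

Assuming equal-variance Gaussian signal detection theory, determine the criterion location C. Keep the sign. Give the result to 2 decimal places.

C = -0.05

H = 24/32 = 0.7500
FA = 9/32 = 0.2812
z(0.7500) = 0.6745, z(0.2812) = -0.5793
c = −½·[z(H) + z(FA)] = −0.5 × (0.6745 + (-0.5793)) = -0.0476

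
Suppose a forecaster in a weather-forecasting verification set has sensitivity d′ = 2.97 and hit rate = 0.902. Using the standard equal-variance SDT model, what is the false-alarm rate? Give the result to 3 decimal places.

z(hit rate) = z(0.902) = 1.2930
z(FA) = z(H) − d' = 1.2930 − 2.97 = -1.6770
false-alarm rate = Φ(-1.6770) = 0.0468

false-alarm rate = 0.047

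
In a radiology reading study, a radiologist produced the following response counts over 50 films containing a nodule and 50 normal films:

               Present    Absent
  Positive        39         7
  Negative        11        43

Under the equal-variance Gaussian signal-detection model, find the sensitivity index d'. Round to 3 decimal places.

d' = 1.853

H = 39/50 = 0.7800
FA = 7/50 = 0.1400
Φ⁻¹(0.7800) = 0.7722, Φ⁻¹(0.1400) = -1.0803
d' = z(H) − z(FA) = 0.7722 − (-1.0803) = 1.8525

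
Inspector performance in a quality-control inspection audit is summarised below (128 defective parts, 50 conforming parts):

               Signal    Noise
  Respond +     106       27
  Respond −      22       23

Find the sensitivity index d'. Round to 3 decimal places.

d' = 0.846

H = 106/128 = 0.8281
FA = 27/50 = 0.5400
Φ⁻¹(H) = Φ⁻¹(0.8281) = 0.9467
Φ⁻¹(FA) = Φ⁻¹(0.5400) = 0.1004
d' = z(H) − z(FA) = 0.9467 − 0.1004 = 0.8463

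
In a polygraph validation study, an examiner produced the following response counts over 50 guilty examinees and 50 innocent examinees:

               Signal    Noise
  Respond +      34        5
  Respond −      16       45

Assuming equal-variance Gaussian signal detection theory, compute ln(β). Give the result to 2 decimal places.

ln β = 0.71

H = 34/50 = 0.6800
FA = 5/50 = 0.1000
z(H) = z(0.6800) = 0.468
z(FA) = z(0.1000) = -1.282
ln β = −½·[z(H)² − z(FA)²] = −0.5 × (0.219 − 1.644) = 0.7125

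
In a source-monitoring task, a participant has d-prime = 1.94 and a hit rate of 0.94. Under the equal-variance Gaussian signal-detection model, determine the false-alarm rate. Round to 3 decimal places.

z(hit rate) = z(0.94) = 1.5548
z(FA) = z(H) − d' = 1.5548 − 1.94 = -0.3852
false-alarm rate = Φ(-0.3852) = 0.3500

false-alarm rate = 0.350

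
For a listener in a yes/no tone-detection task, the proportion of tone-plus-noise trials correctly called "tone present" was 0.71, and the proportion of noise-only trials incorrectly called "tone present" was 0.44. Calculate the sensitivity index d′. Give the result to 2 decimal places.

d′ = 0.70

Φ⁻¹(H) = 0.553
Φ⁻¹(FA) = -0.151
d' = z(H) − z(FA) = 0.553 − (-0.151) = 0.704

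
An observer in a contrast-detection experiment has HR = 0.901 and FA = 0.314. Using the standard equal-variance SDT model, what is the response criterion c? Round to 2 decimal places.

c = -0.40

z(H) = 1.2873
z(FA) = -0.4845
c = −½·[z(H) + z(FA)] = −0.5 × (1.2873 + (-0.4845)) = -0.4014
c < 0: the observer has a liberal response bias.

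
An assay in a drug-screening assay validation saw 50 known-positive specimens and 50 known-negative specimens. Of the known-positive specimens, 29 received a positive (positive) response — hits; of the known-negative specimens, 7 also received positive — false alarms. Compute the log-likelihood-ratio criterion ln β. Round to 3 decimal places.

H = 29/50 = 0.5800
FA = 7/50 = 0.1400
Φ⁻¹(H) = Φ⁻¹(0.5800) = 0.2019
Φ⁻¹(FA) = Φ⁻¹(0.1400) = -1.0803
ln β = −½·[z(H)² − z(FA)²] = −0.5 × (0.0408 − 1.1670) = 0.5631

ln β = 0.563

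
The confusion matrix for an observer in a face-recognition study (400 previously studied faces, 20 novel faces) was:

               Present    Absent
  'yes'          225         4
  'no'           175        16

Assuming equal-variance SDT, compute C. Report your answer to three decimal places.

C = 0.342

H = 225/400 = 0.5625
FA = 4/20 = 0.2000
Φ⁻¹(0.5625) = 0.1573, Φ⁻¹(0.2000) = -0.8416
c = −½·[z(H) + z(FA)] = −0.5 × (0.1573 + (-0.8416)) = 0.34215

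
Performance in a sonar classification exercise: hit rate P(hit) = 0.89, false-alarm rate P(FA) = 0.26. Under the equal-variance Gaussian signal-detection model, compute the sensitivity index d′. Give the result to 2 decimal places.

d′ = 1.87

z(H) = z(0.89) = 1.2265
z(FA) = z(0.26) = -0.6433
d' = z(H) − z(FA) = 1.2265 − (-0.6433) = 1.8698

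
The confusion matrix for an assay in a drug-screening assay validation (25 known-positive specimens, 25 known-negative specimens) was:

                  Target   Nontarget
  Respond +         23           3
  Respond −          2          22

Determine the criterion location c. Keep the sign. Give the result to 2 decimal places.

c = -0.12

H = 23/25 = 0.9200
FA = 3/25 = 0.1200
z(H) = z(0.9200) = 1.405
z(FA) = z(0.1200) = -1.175
c = −½·[z(H) + z(FA)] = −0.5 × (1.405 + (-1.175)) = -0.115
c < 0: the assay has a liberal response bias.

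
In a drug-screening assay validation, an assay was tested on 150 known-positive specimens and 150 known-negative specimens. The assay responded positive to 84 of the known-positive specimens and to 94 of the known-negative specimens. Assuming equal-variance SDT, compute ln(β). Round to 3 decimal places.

H = 84/150 = 0.5600
FA = 94/150 = 0.6267
z(0.5600) = 0.1510, z(0.6267) = 0.3231
ln β = −½·[z(H)² − z(FA)²] = −0.5 × (0.0228 − 0.1044) = 0.0408

ln β = 0.041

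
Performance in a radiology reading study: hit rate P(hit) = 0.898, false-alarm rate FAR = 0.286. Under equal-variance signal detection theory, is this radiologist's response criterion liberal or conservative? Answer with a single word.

z(H) = 1.270, z(FA) = -0.565
c = −½·(z(H) + z(FA)) = -0.3525
c < 0 → liberal criterion (biased toward responding “yes”).

liberal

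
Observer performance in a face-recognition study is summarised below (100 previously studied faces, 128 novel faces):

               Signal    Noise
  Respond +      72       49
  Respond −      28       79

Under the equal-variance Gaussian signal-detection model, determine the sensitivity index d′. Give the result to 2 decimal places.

H = 72/100 = 0.7200
FA = 49/128 = 0.3828
z(H) = z(0.7200) = 0.583
z(FA) = z(0.3828) = -0.298
d' = z(H) − z(FA) = 0.583 − (-0.298) = 0.881

d′ = 0.88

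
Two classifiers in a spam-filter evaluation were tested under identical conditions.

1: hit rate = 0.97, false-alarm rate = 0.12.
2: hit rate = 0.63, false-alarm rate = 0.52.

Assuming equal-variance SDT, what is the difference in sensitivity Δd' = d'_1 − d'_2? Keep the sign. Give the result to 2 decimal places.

Δd' = 2.77

1: z(0.97) = 1.881, z(0.12) = -1.175, d' = 3.056
2: z(0.63) = 0.332, z(0.52) = 0.050, d' = 0.282
Δd' = d'_1 − d'_2 = 3.056 − 0.282 = 2.774
1 has the higher sensitivity.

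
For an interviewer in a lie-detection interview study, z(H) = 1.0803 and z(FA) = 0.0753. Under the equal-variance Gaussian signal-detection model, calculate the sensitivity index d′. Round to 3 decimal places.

d' = z(H) − z(FA) = 1.0803 − 0.0753 = 1.0050

d′ = 1.005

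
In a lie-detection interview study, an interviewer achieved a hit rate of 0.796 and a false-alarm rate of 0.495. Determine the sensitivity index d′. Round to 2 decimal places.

Φ⁻¹(0.796) = 0.8274, Φ⁻¹(0.495) = -0.0125
d' = z(H) − z(FA) = 0.8274 − (-0.0125) = 0.8399

d′ = 0.84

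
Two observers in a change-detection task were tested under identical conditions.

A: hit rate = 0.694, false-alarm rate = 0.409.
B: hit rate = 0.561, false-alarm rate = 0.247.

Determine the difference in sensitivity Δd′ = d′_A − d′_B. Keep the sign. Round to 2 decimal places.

Δd′ = -0.10

A: z(0.694) = 0.507, z(0.409) = -0.230, d' = 0.737
B: z(0.561) = 0.154, z(0.247) = -0.684, d' = 0.838
Δd' = d'_A − d'_B = 0.737 − 0.838 = -0.101
B has the higher sensitivity.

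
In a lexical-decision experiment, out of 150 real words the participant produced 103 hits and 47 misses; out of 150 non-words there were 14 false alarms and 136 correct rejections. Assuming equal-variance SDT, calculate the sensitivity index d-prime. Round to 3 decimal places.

H = 103/150 = 0.6867
FA = 14/150 = 0.0933
z(0.6867) = 0.4865, z(0.0933) = -1.3207
d' = z(H) − z(FA) = 0.4865 − (-1.3207) = 1.8072

d-prime = 1.807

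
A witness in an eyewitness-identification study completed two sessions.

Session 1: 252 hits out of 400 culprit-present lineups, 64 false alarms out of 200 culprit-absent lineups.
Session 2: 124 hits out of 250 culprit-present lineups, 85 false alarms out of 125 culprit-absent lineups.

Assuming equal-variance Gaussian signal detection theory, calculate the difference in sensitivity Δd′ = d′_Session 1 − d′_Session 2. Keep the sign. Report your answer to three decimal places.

Δd′ = 1.277

Session 1: z(0.6300) = 0.3319, z(0.3200) = -0.4677, d' = 0.7996
Session 2: z(0.4960) = -0.0100, z(0.6800) = 0.4677, d' = -0.4777
Δd' = d'_Session 1 − d'_Session 2 = 0.7996 − (-0.4777) = 1.2773
Session 1 has the higher sensitivity.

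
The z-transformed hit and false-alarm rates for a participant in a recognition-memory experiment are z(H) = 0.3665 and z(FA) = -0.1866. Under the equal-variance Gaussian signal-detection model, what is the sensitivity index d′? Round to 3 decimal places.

d′ = 0.553

d' = z(H) − z(FA) = 0.3665 − (-0.1866) = 0.5531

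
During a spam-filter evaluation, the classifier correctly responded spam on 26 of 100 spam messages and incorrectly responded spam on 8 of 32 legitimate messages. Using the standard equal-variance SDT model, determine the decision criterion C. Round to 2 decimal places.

H = 26/100 = 0.2600
FA = 8/32 = 0.2500
z(0.2600) = -0.6433, z(0.2500) = -0.6745
c = −½·[z(H) + z(FA)] = −0.5 × (-0.6433 + (-0.6745)) = 0.6589

C = 0.66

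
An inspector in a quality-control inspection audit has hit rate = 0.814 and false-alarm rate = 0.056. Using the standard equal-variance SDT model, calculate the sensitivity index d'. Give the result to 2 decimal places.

d' = 2.48

z(H) = z(0.814) = 0.893
z(FA) = z(0.056) = -1.589
d' = z(H) − z(FA) = 0.893 − (-1.589) = 2.482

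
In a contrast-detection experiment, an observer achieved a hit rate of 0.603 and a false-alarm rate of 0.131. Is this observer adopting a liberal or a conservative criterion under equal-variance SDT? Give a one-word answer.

conservative

z(H) = 0.261, z(FA) = -1.122
c = −½·(z(H) + z(FA)) = 0.4305
c > 0 → conservative criterion (biased toward responding “no”).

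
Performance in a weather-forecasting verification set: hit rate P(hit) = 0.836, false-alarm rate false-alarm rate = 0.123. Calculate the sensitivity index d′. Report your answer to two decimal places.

z(0.836) = 0.978, z(0.123) = -1.160
d' = z(H) − z(FA) = 0.978 − (-1.160) = 2.138

d′ = 2.14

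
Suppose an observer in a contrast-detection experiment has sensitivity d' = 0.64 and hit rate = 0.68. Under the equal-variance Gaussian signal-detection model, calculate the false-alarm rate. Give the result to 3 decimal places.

false-alarm rate = 0.432

z(hit rate) = z(0.68) = 0.4677
z(FA) = z(H) − d' = 0.4677 − 0.64 = -0.1723
false-alarm rate = Φ(-0.1723) = 0.4316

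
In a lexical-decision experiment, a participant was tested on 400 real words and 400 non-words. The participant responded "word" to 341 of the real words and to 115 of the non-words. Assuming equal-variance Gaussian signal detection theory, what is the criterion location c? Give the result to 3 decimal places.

H = 341/400 = 0.8525
FA = 115/400 = 0.2875
z(0.8525) = 1.0472, z(0.2875) = -0.5607
c = −½·[z(H) + z(FA)] = −0.5 × (1.0472 + (-0.5607)) = -0.24325
c < 0: the participant has a liberal response bias.

c = -0.243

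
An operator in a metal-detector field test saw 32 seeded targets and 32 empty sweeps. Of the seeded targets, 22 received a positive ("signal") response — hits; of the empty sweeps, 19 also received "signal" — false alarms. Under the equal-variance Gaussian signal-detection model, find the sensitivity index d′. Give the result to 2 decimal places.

d′ = 0.25

H = 22/32 = 0.6875
FA = 19/32 = 0.5938
z(0.6875) = 0.489, z(0.5938) = 0.237
d' = z(H) − z(FA) = 0.489 − 0.237 = 0.252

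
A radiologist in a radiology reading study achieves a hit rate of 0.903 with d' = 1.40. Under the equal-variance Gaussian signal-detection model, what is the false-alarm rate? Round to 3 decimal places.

false-alarm rate = 0.460

z(hit rate) = z(0.903) = 1.2988
z(FA) = z(H) − d' = 1.2988 − 1.40 = -0.1012
false-alarm rate = Φ(-0.1012) = 0.4597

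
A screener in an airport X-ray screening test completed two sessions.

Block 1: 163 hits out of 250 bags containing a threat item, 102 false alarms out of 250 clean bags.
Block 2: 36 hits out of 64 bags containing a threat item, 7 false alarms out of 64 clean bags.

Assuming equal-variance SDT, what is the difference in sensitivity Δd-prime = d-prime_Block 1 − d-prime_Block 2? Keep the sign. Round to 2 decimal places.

Block 1: z(0.6520) = 0.391, z(0.4080) = -0.233, d' = 0.624
Block 2: z(0.5625) = 0.157, z(0.1094) = -1.230, d' = 1.387
Δd' = d'_Block 1 − d'_Block 2 = 0.624 − 1.387 = -0.763
Block 2 has the higher sensitivity.

Δd-prime = -0.76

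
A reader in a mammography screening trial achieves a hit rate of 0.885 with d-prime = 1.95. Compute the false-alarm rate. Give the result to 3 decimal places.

z(hit rate) = z(0.885) = 1.2004
z(FA) = z(H) − d' = 1.2004 − 1.95 = -0.7496
false-alarm rate = Φ(-0.7496) = 0.2267

false-alarm rate = 0.227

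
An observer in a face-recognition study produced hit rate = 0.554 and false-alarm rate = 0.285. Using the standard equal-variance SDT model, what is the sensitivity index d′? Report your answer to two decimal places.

d′ = 0.70

z(0.554) = 0.136, z(0.285) = -0.568
d' = z(H) − z(FA) = 0.136 − (-0.568) = 0.704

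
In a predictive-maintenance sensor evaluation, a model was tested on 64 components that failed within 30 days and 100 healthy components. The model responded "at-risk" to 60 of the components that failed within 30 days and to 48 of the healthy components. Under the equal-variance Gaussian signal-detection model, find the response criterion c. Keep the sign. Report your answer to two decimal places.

c = -0.74

H = 60/64 = 0.9375
FA = 48/100 = 0.4800
z(H) = z(0.9375) = 1.5341
z(FA) = z(0.4800) = -0.0502
c = −½·[z(H) + z(FA)] = −0.5 × (1.5341 + (-0.0502)) = -0.74195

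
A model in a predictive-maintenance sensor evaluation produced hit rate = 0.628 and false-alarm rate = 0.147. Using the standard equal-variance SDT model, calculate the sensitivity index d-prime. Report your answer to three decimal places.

z(H) = z(0.628) = 0.3266
z(FA) = z(0.147) = -1.0494
d' = z(H) − z(FA) = 0.3266 − (-1.0494) = 1.3760

d-prime = 1.376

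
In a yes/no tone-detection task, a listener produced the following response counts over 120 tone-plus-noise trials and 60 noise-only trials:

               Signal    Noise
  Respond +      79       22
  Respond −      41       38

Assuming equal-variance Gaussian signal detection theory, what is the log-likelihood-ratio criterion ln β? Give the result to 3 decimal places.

ln β = -0.025

H = 79/120 = 0.6583
FA = 22/60 = 0.3667
z(H) = z(0.6583) = 0.4078
z(FA) = z(0.3667) = -0.3406
ln β = −½·[z(H)² − z(FA)²] = −0.5 × (0.1663 − 0.1160) = -0.02515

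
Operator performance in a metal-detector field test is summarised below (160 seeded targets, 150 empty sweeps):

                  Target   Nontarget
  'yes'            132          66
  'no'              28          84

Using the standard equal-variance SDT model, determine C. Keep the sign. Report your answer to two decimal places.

H = 132/160 = 0.8250
FA = 66/150 = 0.4400
z(H) = z(0.8250) = 0.935
z(FA) = z(0.4400) = -0.151
c = −½·[z(H) + z(FA)] = −0.5 × (0.935 + (-0.151)) = -0.392

C = -0.39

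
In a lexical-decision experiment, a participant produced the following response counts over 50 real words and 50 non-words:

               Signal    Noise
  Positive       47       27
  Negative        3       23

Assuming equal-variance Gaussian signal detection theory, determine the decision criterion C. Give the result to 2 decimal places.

H = 47/50 = 0.9400
FA = 27/50 = 0.5400
Φ⁻¹(H) = Φ⁻¹(0.9400) = 1.5548
Φ⁻¹(FA) = Φ⁻¹(0.5400) = 0.1004
c = −½·[z(H) + z(FA)] = −0.5 × (1.5548 + 0.1004) = -0.8276

C = -0.83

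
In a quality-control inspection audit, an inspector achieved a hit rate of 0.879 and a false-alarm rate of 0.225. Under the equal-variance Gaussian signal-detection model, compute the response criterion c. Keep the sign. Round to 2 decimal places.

Φ⁻¹(H) = Φ⁻¹(0.879) = 1.170
Φ⁻¹(FA) = Φ⁻¹(0.225) = -0.755
c = −½·[z(H) + z(FA)] = −0.5 × (1.170 + (-0.755)) = -0.2075
c < 0: the inspector has a liberal response bias.

c = -0.21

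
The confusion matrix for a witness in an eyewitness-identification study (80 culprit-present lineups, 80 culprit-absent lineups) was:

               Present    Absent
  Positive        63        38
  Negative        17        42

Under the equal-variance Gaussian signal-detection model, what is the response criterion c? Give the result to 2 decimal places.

c = -0.37

H = 63/80 = 0.7875
FA = 38/80 = 0.4750
z(0.7875) = 0.7978, z(0.4750) = -0.0627
c = −½·[z(H) + z(FA)] = −0.5 × (0.7978 + (-0.0627)) = -0.36755
c < 0: the witness has a liberal response bias.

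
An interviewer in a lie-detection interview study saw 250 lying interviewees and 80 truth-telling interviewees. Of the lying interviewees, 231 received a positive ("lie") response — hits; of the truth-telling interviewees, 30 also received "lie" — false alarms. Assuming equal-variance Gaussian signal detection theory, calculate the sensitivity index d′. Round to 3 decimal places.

d′ = 1.751

H = 231/250 = 0.9240
FA = 30/80 = 0.3750
z(H) = 1.4325
z(FA) = -0.3186
d' = z(H) − z(FA) = 1.4325 − (-0.3186) = 1.7511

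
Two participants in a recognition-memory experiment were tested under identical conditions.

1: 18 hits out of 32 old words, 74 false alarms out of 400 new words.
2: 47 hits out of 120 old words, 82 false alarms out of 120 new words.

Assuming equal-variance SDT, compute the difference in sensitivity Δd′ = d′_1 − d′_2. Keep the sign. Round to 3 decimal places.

1: z(0.5625) = 0.1573, z(0.1850) = -0.8965, d' = 1.0538
2: z(0.3917) = -0.2749, z(0.6833) = 0.4769, d' = -0.7518
Δd' = d'_1 − d'_2 = 1.0538 − (-0.7518) = 1.8056
1 has the higher sensitivity.

Δd′ = 1.806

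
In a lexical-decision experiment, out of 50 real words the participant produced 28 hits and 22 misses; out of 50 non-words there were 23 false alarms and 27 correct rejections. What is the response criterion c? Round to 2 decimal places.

c = -0.03

H = 28/50 = 0.5600
FA = 23/50 = 0.4600
z(H) = 0.151
z(FA) = -0.100
c = −½·[z(H) + z(FA)] = −0.5 × (0.151 + (-0.100)) = -0.0255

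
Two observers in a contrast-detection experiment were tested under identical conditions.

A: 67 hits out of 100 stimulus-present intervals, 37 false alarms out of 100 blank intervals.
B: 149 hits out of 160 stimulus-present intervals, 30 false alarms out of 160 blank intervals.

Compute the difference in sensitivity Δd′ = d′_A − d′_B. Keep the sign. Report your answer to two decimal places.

A: z(0.6700) = 0.440, z(0.3700) = -0.332, d' = 0.772
B: z(0.9313) = 1.486, z(0.1875) = -0.887, d' = 2.373
Δd' = d'_A − d'_B = 0.772 − 2.373 = -1.601
B has the higher sensitivity.

Δd′ = -1.60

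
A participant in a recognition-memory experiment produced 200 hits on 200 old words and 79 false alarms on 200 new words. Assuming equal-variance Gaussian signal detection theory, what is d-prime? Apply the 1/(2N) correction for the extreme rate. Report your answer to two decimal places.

The hit rate is 200/200 = 1, so apply the 1/(2N) correction: H → 1 − 1/(2·200) = 0.99750.
z(H) = z(0.99750) = 2.807
z(FA) = z(0.39500) = -0.266
d' = 2.807 − (-0.266) = 3.073

d-prime = 3.07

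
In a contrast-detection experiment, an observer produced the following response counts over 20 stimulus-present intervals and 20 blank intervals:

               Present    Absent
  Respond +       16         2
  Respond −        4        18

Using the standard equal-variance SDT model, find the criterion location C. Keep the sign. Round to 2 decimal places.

C = 0.22

H = 16/20 = 0.8000
FA = 2/20 = 0.1000
z(H) = 0.8416
z(FA) = -1.2816
c = −½·[z(H) + z(FA)] = −0.5 × (0.8416 + (-1.2816)) = 0.2200
c > 0: the observer has a conservative response bias.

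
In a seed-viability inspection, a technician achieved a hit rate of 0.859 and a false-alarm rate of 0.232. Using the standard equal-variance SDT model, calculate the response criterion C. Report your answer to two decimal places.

C = -0.17

z(H) = 1.076
z(FA) = -0.732
c = −½·[z(H) + z(FA)] = −0.5 × (1.076 + (-0.732)) = -0.172
c < 0: the technician has a liberal response bias.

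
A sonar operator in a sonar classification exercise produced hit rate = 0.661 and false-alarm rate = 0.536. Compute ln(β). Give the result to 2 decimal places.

ln β = -0.08

z(H) = z(0.661) = 0.415
z(FA) = z(0.536) = 0.090
ln β = −½·[z(H)² − z(FA)²] = −0.5 × (0.172 − 0.008) = -0.082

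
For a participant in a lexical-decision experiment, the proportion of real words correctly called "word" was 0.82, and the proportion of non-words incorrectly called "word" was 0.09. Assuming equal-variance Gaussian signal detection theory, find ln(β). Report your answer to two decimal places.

z(H) = z(0.82) = 0.915
z(FA) = z(0.09) = -1.341
ln β = −½·[z(H)² − z(FA)²] = −0.5 × (0.837 − 1.798) = 0.4805

ln β = 0.48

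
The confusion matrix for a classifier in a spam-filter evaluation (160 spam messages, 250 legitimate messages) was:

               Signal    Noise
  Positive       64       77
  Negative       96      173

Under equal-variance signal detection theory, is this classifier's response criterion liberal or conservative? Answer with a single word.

conservative

z(H) = -0.253, z(FA) = -0.502
c = −½·(z(H) + z(FA)) = 0.3775
c > 0 → conservative criterion (biased toward responding “no”).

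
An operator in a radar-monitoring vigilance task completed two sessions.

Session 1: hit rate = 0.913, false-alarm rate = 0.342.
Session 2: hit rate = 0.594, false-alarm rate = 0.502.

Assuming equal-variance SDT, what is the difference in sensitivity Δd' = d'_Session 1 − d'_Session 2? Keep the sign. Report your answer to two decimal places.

Session 1: z(0.913) = 1.359, z(0.342) = -0.407, d' = 1.766
Session 2: z(0.594) = 0.238, z(0.502) = 0.005, d' = 0.233
Δd' = d'_Session 1 − d'_Session 2 = 1.766 − 0.233 = 1.533
Session 1 has the higher sensitivity.

Δd' = 1.53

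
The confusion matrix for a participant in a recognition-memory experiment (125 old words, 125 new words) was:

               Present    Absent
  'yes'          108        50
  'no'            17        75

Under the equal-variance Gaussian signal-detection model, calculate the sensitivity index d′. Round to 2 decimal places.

d′ = 1.35

H = 108/125 = 0.8640
FA = 50/125 = 0.4000
Φ⁻¹(H) = Φ⁻¹(0.8640) = 1.098
Φ⁻¹(FA) = Φ⁻¹(0.4000) = -0.253
d' = z(H) − z(FA) = 1.098 − (-0.253) = 1.351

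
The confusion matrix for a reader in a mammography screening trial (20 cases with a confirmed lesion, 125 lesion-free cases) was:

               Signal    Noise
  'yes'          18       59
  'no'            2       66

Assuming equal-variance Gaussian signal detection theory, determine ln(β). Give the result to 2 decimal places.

ln β = -0.82

H = 18/20 = 0.9000
FA = 59/125 = 0.4720
z(0.9000) = 1.282, z(0.4720) = -0.070
ln β = −½·[z(H)² − z(FA)²] = −0.5 × (1.644 − 0.005) = -0.8195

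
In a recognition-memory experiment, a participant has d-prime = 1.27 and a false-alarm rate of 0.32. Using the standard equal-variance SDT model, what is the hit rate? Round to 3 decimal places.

hit rate = 0.789

z(false-alarm rate) = z(0.32) = -0.4677
z(H) = z(FA) + d' = -0.4677 + 1.27 = 0.8023
hit rate = Φ(0.8023) = 0.7888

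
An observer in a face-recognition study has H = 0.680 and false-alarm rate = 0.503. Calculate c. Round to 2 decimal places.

Φ⁻¹(H) = Φ⁻¹(0.680) = 0.4677
Φ⁻¹(FA) = Φ⁻¹(0.503) = 0.0075
c = −½·[z(H) + z(FA)] = −0.5 × (0.4677 + 0.0075) = -0.2376
c < 0: the observer has a liberal response bias.

c = -0.24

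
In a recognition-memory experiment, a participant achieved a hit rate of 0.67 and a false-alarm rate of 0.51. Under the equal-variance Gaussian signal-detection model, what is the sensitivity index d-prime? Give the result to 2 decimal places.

z(0.67) = 0.4399, z(0.51) = 0.0251
d' = z(H) − z(FA) = 0.4399 − 0.0251 = 0.4148

d-prime = 0.41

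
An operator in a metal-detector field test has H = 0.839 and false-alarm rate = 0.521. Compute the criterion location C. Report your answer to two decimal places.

C = -0.52

z(H) = z(0.839) = 0.9904
z(FA) = z(0.521) = 0.0527
c = −½·[z(H) + z(FA)] = −0.5 × (0.9904 + 0.0527) = -0.52155
c < 0: the operator has a liberal response bias.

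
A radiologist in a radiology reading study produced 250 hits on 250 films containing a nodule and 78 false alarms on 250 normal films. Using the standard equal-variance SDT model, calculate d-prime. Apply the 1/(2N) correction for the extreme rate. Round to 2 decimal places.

d-prime = 3.37

The hit rate is 250/250 = 1, so apply the 1/(2N) correction: H → 1 − 1/(2·250) = 0.99800.
z(H) = z(0.99800) = 2.878
z(FA) = z(0.31200) = -0.490
d' = 2.878 − (-0.490) = 3.368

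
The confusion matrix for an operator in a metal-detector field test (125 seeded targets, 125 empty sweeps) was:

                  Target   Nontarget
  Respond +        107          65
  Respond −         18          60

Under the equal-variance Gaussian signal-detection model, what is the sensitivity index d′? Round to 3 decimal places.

H = 107/125 = 0.8560
FA = 65/125 = 0.5200
Φ⁻¹(H) = 1.0625
Φ⁻¹(FA) = 0.0502
d' = z(H) − z(FA) = 1.0625 − 0.0502 = 1.0123

d′ = 1.012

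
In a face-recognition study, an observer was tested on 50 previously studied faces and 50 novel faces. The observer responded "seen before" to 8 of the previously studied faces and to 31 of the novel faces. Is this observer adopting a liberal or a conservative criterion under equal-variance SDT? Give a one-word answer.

z(H) = -0.994, z(FA) = 0.305
c = −½·(z(H) + z(FA)) = 0.3445
c > 0 → conservative criterion (biased toward responding “no”).

conservative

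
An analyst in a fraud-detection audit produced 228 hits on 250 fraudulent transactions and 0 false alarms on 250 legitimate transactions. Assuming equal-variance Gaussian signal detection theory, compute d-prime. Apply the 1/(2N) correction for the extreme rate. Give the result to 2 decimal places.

The false-alarm rate is 0/250 = 0, so apply the 1/(2N) correction: FA → 1/(2·250) = 0.00200.
z(H) = z(0.91200) = 1.353
z(FA) = z(0.00200) = -2.878
d' = 1.353 − (-2.878) = 4.231

d-prime = 4.23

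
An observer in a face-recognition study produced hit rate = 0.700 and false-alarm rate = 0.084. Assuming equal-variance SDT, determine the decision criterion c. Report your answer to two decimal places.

Φ⁻¹(0.700) = 0.524, Φ⁻¹(0.084) = -1.379
c = −½·[z(H) + z(FA)] = −0.5 × (0.524 + (-1.379)) = 0.4275

c = 0.43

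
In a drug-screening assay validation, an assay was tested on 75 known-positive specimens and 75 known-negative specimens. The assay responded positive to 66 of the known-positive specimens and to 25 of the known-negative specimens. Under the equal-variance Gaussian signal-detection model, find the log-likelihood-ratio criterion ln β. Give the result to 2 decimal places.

H = 66/75 = 0.8800
FA = 25/75 = 0.3333
z(H) = z(0.8800) = 1.175
z(FA) = z(0.3333) = -0.431
ln β = −½·[z(H)² − z(FA)²] = −0.5 × (1.381 − 0.186) = -0.5975

ln β = -0.60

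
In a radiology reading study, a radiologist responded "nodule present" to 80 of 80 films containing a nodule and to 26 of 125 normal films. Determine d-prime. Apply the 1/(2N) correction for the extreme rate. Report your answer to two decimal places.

d-prime = 3.31

The hit rate is 80/80 = 1, so apply the 1/(2N) correction: H → 1 − 1/(2·80) = 0.99375.
z(H) = z(0.99375) = 2.498
z(FA) = z(0.20800) = -0.813
d' = 2.498 − (-0.813) = 3.311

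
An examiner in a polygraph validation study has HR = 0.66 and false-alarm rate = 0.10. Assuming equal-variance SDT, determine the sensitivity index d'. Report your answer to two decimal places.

d' = 1.69

z(H) = z(0.66) = 0.4125
z(FA) = z(0.10) = -1.2816
d' = z(H) − z(FA) = 0.4125 − (-1.2816) = 1.6941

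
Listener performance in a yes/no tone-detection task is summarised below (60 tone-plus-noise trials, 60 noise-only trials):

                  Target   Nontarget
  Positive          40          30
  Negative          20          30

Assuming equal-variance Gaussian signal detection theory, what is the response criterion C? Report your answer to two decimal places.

C = -0.22

H = 40/60 = 0.6667
FA = 30/60 = 0.5000
Φ⁻¹(0.6667) = 0.4308, Φ⁻¹(0.5000) = 0.0000
c = −½·[z(H) + z(FA)] = −0.5 × (0.4308 + 0.0000) = -0.2154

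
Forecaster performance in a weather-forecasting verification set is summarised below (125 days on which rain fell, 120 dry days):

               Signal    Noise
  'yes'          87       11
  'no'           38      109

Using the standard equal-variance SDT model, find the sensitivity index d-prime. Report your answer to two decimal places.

H = 87/125 = 0.6960
FA = 11/120 = 0.0917
z(H) = 0.513
z(FA) = -1.330
d' = z(H) − z(FA) = 0.513 − (-1.330) = 1.843

d-prime = 1.84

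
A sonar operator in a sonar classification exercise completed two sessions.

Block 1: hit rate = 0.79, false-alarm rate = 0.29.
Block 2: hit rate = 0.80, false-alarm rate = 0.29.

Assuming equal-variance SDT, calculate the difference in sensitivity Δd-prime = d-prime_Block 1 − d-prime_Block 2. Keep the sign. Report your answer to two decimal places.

Δd-prime = -0.04

Block 1: z(0.79) = 0.806, z(0.29) = -0.553, d' = 1.359
Block 2: z(0.80) = 0.842, z(0.29) = -0.553, d' = 1.395
Δd' = d'_Block 1 − d'_Block 2 = 1.359 − 1.395 = -0.036
Block 2 has the higher sensitivity.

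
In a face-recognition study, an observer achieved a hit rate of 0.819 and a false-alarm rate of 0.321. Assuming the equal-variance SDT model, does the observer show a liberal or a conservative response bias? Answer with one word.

z(H) = 0.912, z(FA) = -0.465
c = −½·(z(H) + z(FA)) = -0.2235
c < 0 → liberal criterion (biased toward responding “yes”).

liberal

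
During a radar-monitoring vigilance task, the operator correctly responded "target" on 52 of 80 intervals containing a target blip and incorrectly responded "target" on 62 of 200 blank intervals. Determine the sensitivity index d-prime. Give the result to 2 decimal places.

H = 52/80 = 0.6500
FA = 62/200 = 0.3100
z(H) = 0.3853
z(FA) = -0.4959
d' = z(H) − z(FA) = 0.3853 − (-0.4959) = 0.8812

d-prime = 0.88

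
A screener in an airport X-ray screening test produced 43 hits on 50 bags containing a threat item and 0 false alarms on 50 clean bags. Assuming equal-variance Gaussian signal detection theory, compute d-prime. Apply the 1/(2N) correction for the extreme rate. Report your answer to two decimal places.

The false-alarm rate is 0/50 = 0, so apply the 1/(2N) correction: FA → 1/(2·50) = 0.01000.
z(H) = z(0.86000) = 1.080
z(FA) = z(0.01000) = -2.326
d' = 1.080 − (-2.326) = 3.406

d-prime = 3.41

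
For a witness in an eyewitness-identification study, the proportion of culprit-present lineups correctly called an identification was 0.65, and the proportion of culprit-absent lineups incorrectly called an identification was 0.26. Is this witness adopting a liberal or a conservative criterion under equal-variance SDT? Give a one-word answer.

conservative

z(H) = 0.385, z(FA) = -0.643
c = −½·(z(H) + z(FA)) = 0.129
c > 0 → conservative criterion (biased toward responding “no”).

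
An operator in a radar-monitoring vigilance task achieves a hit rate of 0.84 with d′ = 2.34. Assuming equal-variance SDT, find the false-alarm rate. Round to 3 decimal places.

false-alarm rate = 0.089

z(hit rate) = z(0.84) = 0.9945
z(FA) = z(H) − d' = 0.9945 − 2.34 = -1.3455
false-alarm rate = Φ(-1.3455) = 0.0892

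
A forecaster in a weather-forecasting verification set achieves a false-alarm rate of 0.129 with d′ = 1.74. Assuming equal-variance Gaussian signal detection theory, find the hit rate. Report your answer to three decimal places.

hit rate = 0.729

z(false-alarm rate) = z(0.129) = -1.1311
z(H) = z(FA) + d' = -1.1311 + 1.74 = 0.6089
hit rate = Φ(0.6089) = 0.7287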